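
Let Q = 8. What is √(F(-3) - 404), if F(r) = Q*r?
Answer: 2*I*√107 ≈ 20.688*I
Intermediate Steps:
F(r) = 8*r
√(F(-3) - 404) = √(8*(-3) - 404) = √(-24 - 404) = √(-428) = 2*I*√107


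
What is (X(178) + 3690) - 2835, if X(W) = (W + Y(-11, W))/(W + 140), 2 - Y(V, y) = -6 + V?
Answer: 272087/318 ≈ 855.62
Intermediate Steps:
Y(V, y) = 8 - V (Y(V, y) = 2 - (-6 + V) = 2 + (6 - V) = 8 - V)
X(W) = (19 + W)/(140 + W) (X(W) = (W + (8 - 1*(-11)))/(W + 140) = (W + (8 + 11))/(140 + W) = (W + 19)/(140 + W) = (19 + W)/(140 + W))
(X(178) + 3690) - 2835 = ((19 + 178)/(140 + 178) + 3690) - 2835 = (197/318 + 3690) - 2835 = 1173617/318 - 2835 = 272087/318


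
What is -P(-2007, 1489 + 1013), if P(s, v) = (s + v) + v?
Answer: -2997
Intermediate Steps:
P(s, v) = s + 2*v
-P(-2007, 1489 + 1013) = -(-2007 + 2*(1489 + 1013)) = -(-2007 + 2*2502) = -(-2007 + 5004) = -1*2997 = -2997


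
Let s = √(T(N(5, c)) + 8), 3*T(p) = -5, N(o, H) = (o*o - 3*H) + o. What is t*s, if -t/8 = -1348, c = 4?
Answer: 10784*√57/3 ≈ 27139.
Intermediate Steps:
t = 10784 (t = -8*(-1348) = 10784)
N(o, H) = o + o² - 3*H (N(o, H) = (o² - 3*H) + o = o + o² - 3*H)
T(p) = -5/3 (T(p) = (⅓)*(-5) = -5/3)
s = √57/3 (s = √(-5/3 + 8) = √(19/3) = √57/3 ≈ 2.5166)
t*s = 10784*(√57/3) = 10784*√57/3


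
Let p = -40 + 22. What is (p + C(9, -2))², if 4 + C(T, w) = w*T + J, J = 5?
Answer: 1225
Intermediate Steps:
C(T, w) = 1 + T*w (C(T, w) = -4 + (w*T + 5) = -4 + (T*w + 5) = -4 + (5 + T*w) = 1 + T*w)
p = -18
(p + C(9, -2))² = (-18 + (1 + 9*(-2)))² = (-18 + (1 - 18))² = (-18 - 17)² = (-35)² = 1225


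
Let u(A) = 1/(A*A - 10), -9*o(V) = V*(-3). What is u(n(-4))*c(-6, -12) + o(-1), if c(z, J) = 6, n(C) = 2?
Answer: -4/3 ≈ -1.3333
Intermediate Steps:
o(V) = V/3 (o(V) = -V*(-3)/9 = -(-1)*V/3 = V/3)
u(A) = 1/(-10 + A**2) (u(A) = 1/(A**2 - 10) = 1/(-10 + A**2))
u(n(-4))*c(-6, -12) + o(-1) = 6/(-10 + 2**2) + (1/3)*(-1) = 6/(-10 + 4) - 1/3 = 6/(-6) - 1/3 = -1/6*6 - 1/3 = -1 - 1/3 = -4/3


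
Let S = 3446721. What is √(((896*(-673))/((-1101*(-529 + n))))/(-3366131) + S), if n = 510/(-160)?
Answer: √3432512280125659153365765092534745/31557528616965 ≈ 1856.5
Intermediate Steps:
n = -51/16 (n = 510*(-1/160) = -51/16 ≈ -3.1875)
√(((896*(-673))/((-1101*(-529 + n))))/(-3366131) + S) = √(((896*(-673))/((-1101*(-529 - 51/16))))/(-3366131) + 3446721) = √(-603008/((-1101*(-8515/16)))*(-1/3366131) + 3446721) = √(-603008/9375015/16*(-1/3366131) + 3446721) = √(-603008*16/9375015*(-1/3366131) + 3446721) = √(-9648128/9375015*(-1/3366131) + 3446721) = √(9648128/31557528616965 + 3446721) = √(108769996592203869893/31557528616965) = √3432512280125659153365765092534745/31557528616965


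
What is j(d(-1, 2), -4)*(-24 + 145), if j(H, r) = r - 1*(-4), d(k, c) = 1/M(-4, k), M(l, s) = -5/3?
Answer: 0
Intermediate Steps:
M(l, s) = -5/3 (M(l, s) = -5*1/3 = -5/3)
d(k, c) = -3/5 (d(k, c) = 1/(-5/3) = -3/5)
j(H, r) = 4 + r (j(H, r) = r + 4 = 4 + r)
j(d(-1, 2), -4)*(-24 + 145) = (4 - 4)*(-24 + 145) = 0*121 = 0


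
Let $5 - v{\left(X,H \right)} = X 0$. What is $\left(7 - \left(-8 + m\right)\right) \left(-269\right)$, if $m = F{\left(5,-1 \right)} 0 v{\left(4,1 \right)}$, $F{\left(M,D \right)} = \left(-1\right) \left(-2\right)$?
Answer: $-4035$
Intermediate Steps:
$F{\left(M,D \right)} = 2$
$v{\left(X,H \right)} = 5$ ($v{\left(X,H \right)} = 5 - X 0 = 5 - 0 = 5 + 0 = 5$)
$m = 0$ ($m = 2 \cdot 0 \cdot 5 = 0 \cdot 5 = 0$)
$\left(7 - \left(-8 + m\right)\right) \left(-269\right) = \left(7 + \left(8 - 0\right)\right) \left(-269\right) = \left(7 + \left(8 + 0\right)\right) \left(-269\right) = \left(7 + 8\right) \left(-269\right) = 15 \left(-269\right) = -4035$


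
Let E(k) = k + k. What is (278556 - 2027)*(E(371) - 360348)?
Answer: -99441487574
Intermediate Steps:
E(k) = 2*k
(278556 - 2027)*(E(371) - 360348) = (278556 - 2027)*(2*371 - 360348) = 276529*(742 - 360348) = 276529*(-359606) = -99441487574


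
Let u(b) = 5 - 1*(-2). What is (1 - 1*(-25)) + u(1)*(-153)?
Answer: -1045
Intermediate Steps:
u(b) = 7 (u(b) = 5 + 2 = 7)
(1 - 1*(-25)) + u(1)*(-153) = (1 - 1*(-25)) + 7*(-153) = (1 + 25) - 1071 = 26 - 1071 = -1045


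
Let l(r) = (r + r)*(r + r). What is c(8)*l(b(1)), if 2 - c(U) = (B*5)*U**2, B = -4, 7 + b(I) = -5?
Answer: 738432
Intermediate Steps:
b(I) = -12 (b(I) = -7 - 5 = -12)
c(U) = 2 + 20*U**2 (c(U) = 2 - (-4*5)*U**2 = 2 - (-20)*U**2 = 2 + 20*U**2)
l(r) = 4*r**2 (l(r) = (2*r)*(2*r) = 4*r**2)
c(8)*l(b(1)) = (2 + 20*8**2)*(4*(-12)**2) = (2 + 20*64)*(4*144) = (2 + 1280)*576 = 1282*576 = 738432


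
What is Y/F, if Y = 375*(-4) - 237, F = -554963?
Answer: 1737/554963 ≈ 0.0031299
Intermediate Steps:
Y = -1737 (Y = -1500 - 237 = -1737)
Y/F = -1737/(-554963) = -1737*(-1/554963) = 1737/554963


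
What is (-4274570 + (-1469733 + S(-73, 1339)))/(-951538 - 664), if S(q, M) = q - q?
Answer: 5744303/952202 ≈ 6.0327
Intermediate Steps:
S(q, M) = 0
(-4274570 + (-1469733 + S(-73, 1339)))/(-951538 - 664) = (-4274570 + (-1469733 + 0))/(-951538 - 664) = (-4274570 - 1469733)/(-952202) = -5744303*(-1/952202) = 5744303/952202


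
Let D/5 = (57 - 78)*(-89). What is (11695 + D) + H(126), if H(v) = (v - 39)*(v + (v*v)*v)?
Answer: 174064714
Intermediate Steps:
D = 9345 (D = 5*((57 - 78)*(-89)) = 5*(-21*(-89)) = 5*1869 = 9345)
H(v) = (-39 + v)*(v + v**3) (H(v) = (-39 + v)*(v + v**2*v) = (-39 + v)*(v + v**3))
(11695 + D) + H(126) = (11695 + 9345) + 126*(-39 + 126 + 126**3 - 39*126**2) = 21040 + 126*(-39 + 126 + 2000376 - 39*15876) = 21040 + 126*(-39 + 126 + 2000376 - 619164) = 21040 + 126*1381299 = 21040 + 174043674 = 174064714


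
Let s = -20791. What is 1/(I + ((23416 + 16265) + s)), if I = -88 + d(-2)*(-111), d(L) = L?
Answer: 1/19024 ≈ 5.2565e-5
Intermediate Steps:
I = 134 (I = -88 - 2*(-111) = -88 + 222 = 134)
1/(I + ((23416 + 16265) + s)) = 1/(134 + ((23416 + 16265) - 20791)) = 1/(134 + (39681 - 20791)) = 1/(134 + 18890) = 1/19024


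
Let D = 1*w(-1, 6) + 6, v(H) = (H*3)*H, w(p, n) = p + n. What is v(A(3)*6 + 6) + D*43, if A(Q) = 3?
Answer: 2201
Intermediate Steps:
w(p, n) = n + p
v(H) = 3*H² (v(H) = (3*H)*H = 3*H²)
D = 11 (D = 1*(6 - 1) + 6 = 1*5 + 6 = 5 + 6 = 11)
v(A(3)*6 + 6) + D*43 = 3*(3*6 + 6)² + 11*43 = 3*(18 + 6)² + 473 = 3*24² + 473 = 3*576 + 473 = 1728 + 473 = 2201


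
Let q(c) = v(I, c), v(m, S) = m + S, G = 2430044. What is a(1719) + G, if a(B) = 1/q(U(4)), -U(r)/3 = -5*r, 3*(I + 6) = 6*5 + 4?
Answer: 476288627/196 ≈ 2.4300e+6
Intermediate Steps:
I = 16/3 (I = -6 + (6*5 + 4)/3 = -6 + (30 + 4)/3 = -6 + (⅓)*34 = -6 + 34/3 = 16/3 ≈ 5.3333)
v(m, S) = S + m
U(r) = 15*r (U(r) = -(-15)*r = 15*r)
q(c) = 16/3 + c (q(c) = c + 16/3 = 16/3 + c)
a(B) = 3/196 (a(B) = 1/(16/3 + 15*4) = 1/(16/3 + 60) = 1/(196/3) = 3/196)
a(1719) + G = 3/196 + 2430044 = 476288627/196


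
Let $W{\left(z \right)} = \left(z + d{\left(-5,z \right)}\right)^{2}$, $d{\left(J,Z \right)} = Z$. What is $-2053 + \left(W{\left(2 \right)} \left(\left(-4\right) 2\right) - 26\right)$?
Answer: $-2207$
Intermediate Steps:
$W{\left(z \right)} = 4 z^{2}$ ($W{\left(z \right)} = \left(z + z\right)^{2} = \left(2 z\right)^{2} = 4 z^{2}$)
$-2053 + \left(W{\left(2 \right)} \left(\left(-4\right) 2\right) - 26\right) = -2053 + \left(4 \cdot 2^{2} \left(\left(-4\right) 2\right) - 26\right) = -2053 + \left(4 \cdot 4 \left(-8\right) - 26\right) = -2053 + \left(16 \left(-8\right) - 26\right) = -2053 - 154 = -2207$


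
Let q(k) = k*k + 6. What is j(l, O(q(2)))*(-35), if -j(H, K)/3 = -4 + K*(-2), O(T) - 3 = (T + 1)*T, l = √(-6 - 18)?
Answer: -24150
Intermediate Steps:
q(k) = 6 + k² (q(k) = k² + 6 = 6 + k²)
l = 2*I*√6 (l = √(-24) = 2*I*√6 ≈ 4.899*I)
O(T) = 3 + T*(1 + T) (O(T) = 3 + (T + 1)*T = 3 + (1 + T)*T = 3 + T*(1 + T))
j(H, K) = 12 + 6*K (j(H, K) = -3*(-4 + K*(-2)) = -3*(-4 - 2*K) = 12 + 6*K)
j(l, O(q(2)))*(-35) = (12 + 6*(3 + (6 + 2²) + (6 + 2²)²))*(-35) = (12 + 6*(3 + (6 + 4) + (6 + 4)²))*(-35) = (12 + 6*(3 + 10 + 10²))*(-35) = (12 + 6*(3 + 10 + 100))*(-35) = (12 + 6*113)*(-35) = (12 + 678)*(-35) = 690*(-35) = -24150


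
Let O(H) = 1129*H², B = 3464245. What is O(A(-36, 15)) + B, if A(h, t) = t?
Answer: 3718270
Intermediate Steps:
O(A(-36, 15)) + B = 1129*15² + 3464245 = 1129*225 + 3464245 = 254025 + 3464245 = 3718270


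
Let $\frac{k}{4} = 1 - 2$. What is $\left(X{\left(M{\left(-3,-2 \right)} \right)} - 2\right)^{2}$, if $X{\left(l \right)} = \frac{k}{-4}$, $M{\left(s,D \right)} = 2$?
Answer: $1$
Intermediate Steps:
$k = -4$ ($k = 4 \left(1 - 2\right) = 4 \left(-1\right) = -4$)
$X{\left(l \right)} = 1$ ($X{\left(l \right)} = - \frac{4}{-4} = \left(-4\right) \left(- \frac{1}{4}\right) = 1$)
$\left(X{\left(M{\left(-3,-2 \right)} \right)} - 2\right)^{2} = \left(1 - 2\right)^{2} = \left(-1\right)^{2} = 1$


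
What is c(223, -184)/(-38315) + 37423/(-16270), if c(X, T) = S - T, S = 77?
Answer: -287621743/124677010 ≈ -2.3069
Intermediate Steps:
c(X, T) = 77 - T
c(223, -184)/(-38315) + 37423/(-16270) = (77 - 1*(-184))/(-38315) + 37423/(-16270) = (77 + 184)*(-1/38315) + 37423*(-1/16270) = 261*(-1/38315) - 37423/16270 = -261/38315 - 37423/16270 = -287621743/124677010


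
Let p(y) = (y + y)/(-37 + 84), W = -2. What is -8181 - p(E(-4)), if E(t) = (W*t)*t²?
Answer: -384763/47 ≈ -8186.4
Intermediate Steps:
E(t) = -2*t³ (E(t) = (-2*t)*t² = -2*t³)
p(y) = 2*y/47 (p(y) = (2*y)/47 = (2*y)*(1/47) = 2*y/47)
-8181 - p(E(-4)) = -8181 - 2*(-2*(-4)³)/47 = -8181 - 2*(-2*(-64))/47 = -8181 - 2*128/47 = -8181 - 1*256/47 = -8181 - 256/47 = -384763/47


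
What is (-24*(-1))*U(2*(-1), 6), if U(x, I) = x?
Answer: -48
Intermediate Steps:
(-24*(-1))*U(2*(-1), 6) = (-24*(-1))*(2*(-1)) = 24*(-2) = -48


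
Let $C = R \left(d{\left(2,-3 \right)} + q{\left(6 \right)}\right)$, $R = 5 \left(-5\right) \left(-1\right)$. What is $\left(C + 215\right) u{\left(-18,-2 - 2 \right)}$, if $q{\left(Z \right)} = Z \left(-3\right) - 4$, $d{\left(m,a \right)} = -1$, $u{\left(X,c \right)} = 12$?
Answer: $-4320$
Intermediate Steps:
$R = 25$ ($R = \left(-25\right) \left(-1\right) = 25$)
$q{\left(Z \right)} = -4 - 3 Z$ ($q{\left(Z \right)} = - 3 Z - 4 = -4 - 3 Z$)
$C = -575$ ($C = 25 \left(-1 - 22\right) = 25 \left(-23\right) = -575$)
$\left(C + 215\right) u{\left(-18,-2 - 2 \right)} = \left(-575 + 215\right) 12 = \left(-360\right) 12 = -4320$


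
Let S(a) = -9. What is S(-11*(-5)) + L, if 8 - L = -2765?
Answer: 2764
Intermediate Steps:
L = 2773 (L = 8 - 1*(-2765) = 8 + 2765 = 2773)
S(-11*(-5)) + L = -9 + 2773 = 2764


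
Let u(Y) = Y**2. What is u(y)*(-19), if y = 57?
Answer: -61731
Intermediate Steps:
u(y)*(-19) = 57**2*(-19) = 3249*(-19) = -61731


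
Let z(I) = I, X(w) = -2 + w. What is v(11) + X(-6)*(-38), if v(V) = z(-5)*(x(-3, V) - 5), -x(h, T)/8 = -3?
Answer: 209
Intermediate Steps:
x(h, T) = 24 (x(h, T) = -8*(-3) = 24)
v(V) = -95 (v(V) = -5*(24 - 5) = -5*19 = -95)
v(11) + X(-6)*(-38) = -95 + (-2 - 6)*(-38) = -95 - 8*(-38) = -95 + 304 = 209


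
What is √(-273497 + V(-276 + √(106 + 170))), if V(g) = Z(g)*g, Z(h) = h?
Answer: I*√(197045 + 1104*√69) ≈ 454.11*I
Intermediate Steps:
V(g) = g² (V(g) = g*g = g²)
√(-273497 + V(-276 + √(106 + 170))) = √(-273497 + (-276 + √(106 + 170))²) = √(-273497 + (-276 + √276)²) = √(-273497 + (-276 + 2*√69)²)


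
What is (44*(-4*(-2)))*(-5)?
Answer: -1760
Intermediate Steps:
(44*(-4*(-2)))*(-5) = (44*8)*(-5) = 352*(-5) = -1760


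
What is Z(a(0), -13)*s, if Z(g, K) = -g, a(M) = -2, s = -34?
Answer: -68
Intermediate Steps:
Z(a(0), -13)*s = -1*(-2)*(-34) = 2*(-34) = -68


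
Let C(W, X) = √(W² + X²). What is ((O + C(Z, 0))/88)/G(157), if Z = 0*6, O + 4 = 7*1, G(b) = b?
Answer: 3/13816 ≈ 0.00021714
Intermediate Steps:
O = 3 (O = -4 + 7*1 = -4 + 7 = 3)
Z = 0
((O + C(Z, 0))/88)/G(157) = ((3 + √(0² + 0²))/88)/157 = ((3 + √(0 + 0))*(1/88))*(1/157) = ((3 + √0)*(1/88))*(1/157) = ((3 + 0)*(1/88))*(1/157) = (3*(1/88))*(1/157) = (3/88)*(1/157) = 3/13816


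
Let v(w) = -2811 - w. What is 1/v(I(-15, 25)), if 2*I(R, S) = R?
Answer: -2/5607 ≈ -0.00035670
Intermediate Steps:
I(R, S) = R/2
1/v(I(-15, 25)) = 1/(-2811 - (-15)/2) = 1/(-2811 - 1*(-15/2)) = 1/(-2811 + 15/2) = 1/(-5607/2) = -2/5607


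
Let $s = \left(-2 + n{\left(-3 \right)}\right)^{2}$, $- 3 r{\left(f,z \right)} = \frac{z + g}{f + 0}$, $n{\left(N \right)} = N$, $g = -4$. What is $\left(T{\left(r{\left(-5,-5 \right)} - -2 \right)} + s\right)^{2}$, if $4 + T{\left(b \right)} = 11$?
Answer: $1024$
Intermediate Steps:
$r{\left(f,z \right)} = - \frac{-4 + z}{3 f}$ ($r{\left(f,z \right)} = - \frac{\left(z - 4\right) \frac{1}{f + 0}}{3} = - \frac{\left(-4 + z\right) \frac{1}{f}}{3} = - \frac{\frac{1}{f} \left(-4 + z\right)}{3} = - \frac{-4 + z}{3 f}$)
$T{\left(b \right)} = 7$ ($T{\left(b \right)} = -4 + 11 = 7$)
$s = 25$ ($s = \left(-2 - 3\right)^{2} = \left(-5\right)^{2} = 25$)
$\left(T{\left(r{\left(-5,-5 \right)} - -2 \right)} + s\right)^{2} = \left(7 + 25\right)^{2} = 32^{2} = 1024$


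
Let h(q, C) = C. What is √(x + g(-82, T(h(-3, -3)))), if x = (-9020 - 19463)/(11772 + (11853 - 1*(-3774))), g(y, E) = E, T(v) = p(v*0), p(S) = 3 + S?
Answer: √1471709886/27399 ≈ 1.4002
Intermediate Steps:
T(v) = 3 (T(v) = 3 + v*0 = 3 + 0 = 3)
x = -28483/27399 (x = -28483/(11772 + (11853 + 3774)) = -28483/(11772 + 15627) = -28483/27399 ≈ -1.0396)
√(x + g(-82, T(h(-3, -3)))) = √(-28483/27399 + 3) = √(53714/27399) = √1471709886/27399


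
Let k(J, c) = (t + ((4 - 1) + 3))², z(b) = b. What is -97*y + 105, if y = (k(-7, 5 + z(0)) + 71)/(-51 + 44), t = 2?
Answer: 13830/7 ≈ 1975.7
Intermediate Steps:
k(J, c) = 64 (k(J, c) = (2 + ((4 - 1) + 3))² = (2 + (3 + 3))² = (2 + 6)² = 8² = 64)
y = -135/7 (y = (64 + 71)/(-51 + 44) = 135/(-7) = 135*(-⅐) = -135/7 ≈ -19.286)
-97*y + 105 = -97*(-135/7) + 105 = 13095/7 + 105 = 13830/7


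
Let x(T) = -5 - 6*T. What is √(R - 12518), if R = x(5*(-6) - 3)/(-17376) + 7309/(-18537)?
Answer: I*√9019138069140750318/26841576 ≈ 111.89*I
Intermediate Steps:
R = -43526275/107366304 (R = (-5 - 6*(5*(-6) - 3))/(-17376) + 7309/(-18537) = (-5 - 6*(-30 - 3))*(-1/17376) + 7309*(-1/18537) = (-5 - 6*(-33))*(-1/17376) - 7309/18537 = (-5 + 198)*(-1/17376) - 7309/18537 = 193*(-1/17376) - 7309/18537 = -193/17376 - 7309/18537 = -43526275/107366304 ≈ -0.40540)
√(R - 12518) = √(-43526275/107366304 - 12518) = √(-1344054919747/107366304) = I*√9019138069140750318/26841576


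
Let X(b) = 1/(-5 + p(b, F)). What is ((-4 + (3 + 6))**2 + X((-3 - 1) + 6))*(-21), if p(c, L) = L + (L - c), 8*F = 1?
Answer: -4697/9 ≈ -521.89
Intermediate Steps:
F = 1/8 (F = (1/8)*1 = 1/8 ≈ 0.12500)
p(c, L) = -c + 2*L
X(b) = 1/(-19/4 - b) (X(b) = 1/(-5 + (-b + 2*(1/8))) = 1/(-5 + (-b + 1/4)) = 1/(-5 + (1/4 - b)) = 1/(-19/4 - b))
((-4 + (3 + 6))**2 + X((-3 - 1) + 6))*(-21) = ((-4 + (3 + 6))**2 - 4/(19 + 4*((-3 - 1) + 6)))*(-21) = ((-4 + 9)**2 - 4/(19 + 4*(-4 + 6)))*(-21) = (5**2 - 4/(19 + 4*2))*(-21) = (25 - 4/(19 + 8))*(-21) = (25 - 4/27)*(-21) = (671/27)*(-21) = -4697/9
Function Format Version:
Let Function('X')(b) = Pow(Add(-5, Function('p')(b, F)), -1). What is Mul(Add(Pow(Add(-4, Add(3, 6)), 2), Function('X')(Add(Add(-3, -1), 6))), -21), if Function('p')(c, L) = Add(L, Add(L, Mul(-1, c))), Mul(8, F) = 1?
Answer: Rational(-4697, 9) ≈ -521.89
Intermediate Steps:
F = Rational(1, 8) (F = Mul(Rational(1, 8), 1) = Rational(1, 8) ≈ 0.12500)
Function('p')(c, L) = Add(Mul(-1, c), Mul(2, L))
Function('X')(b) = Pow(Add(Rational(-19, 4), Mul(-1, b)), -1) (Function('X')(b) = Pow(Add(-5, Add(Mul(-1, b), Mul(2, Rational(1, 8)))), -1) = Pow(Add(-5, Add(Mul(-1, b), Rational(1, 4))), -1) = Pow(Add(-5, Add(Rational(1, 4), Mul(-1, b))), -1) = Pow(Add(Rational(-19, 4), Mul(-1, b)), -1))
Mul(Add(Pow(Add(-4, Add(3, 6)), 2), Function('X')(Add(Add(-3, -1), 6))), -21) = Mul(Add(Pow(Add(-4, Add(3, 6)), 2), Mul(-4, Pow(Add(19, Mul(4, Add(Add(-3, -1), 6))), -1))), -21) = Mul(Add(Pow(Add(-4, 9), 2), Mul(-4, Pow(Add(19, Mul(4, Add(-4, 6))), -1))), -21) = Mul(Add(Pow(5, 2), Mul(-4, Pow(Add(19, Mul(4, 2)), -1))), -21) = Mul(Add(25, Mul(-4, Pow(Add(19, 8), -1))), -21) = Mul(Add(25, Mul(-4, Pow(27, -1))), -21) = Mul(Add(25, Mul(-4, Rational(1, 27))), -21) = Mul(Add(25, Rational(-4, 27)), -21) = Mul(Rational(671, 27), -21) = Rational(-4697, 9)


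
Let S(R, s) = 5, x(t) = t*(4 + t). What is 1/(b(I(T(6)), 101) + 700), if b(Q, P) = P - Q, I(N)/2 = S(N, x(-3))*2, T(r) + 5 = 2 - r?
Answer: 1/781 ≈ 0.0012804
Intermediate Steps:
T(r) = -3 - r (T(r) = -5 + (2 - r) = -3 - r)
I(N) = 20 (I(N) = 2*(5*2) = 2*10 = 20)
1/(b(I(T(6)), 101) + 700) = 1/((101 - 1*20) + 700) = 1/((101 - 20) + 700) = 1/(81 + 700) = 1/781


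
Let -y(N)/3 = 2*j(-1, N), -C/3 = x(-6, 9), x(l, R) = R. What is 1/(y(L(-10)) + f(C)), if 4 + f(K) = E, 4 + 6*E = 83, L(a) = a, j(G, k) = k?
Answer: 6/415 ≈ 0.014458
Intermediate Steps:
C = -27 (C = -3*9 = -27)
E = 79/6 (E = -⅔ + (⅙)*83 = -⅔ + 83/6 = 79/6 ≈ 13.167)
f(K) = 55/6 (f(K) = -4 + 79/6 = 55/6)
y(N) = -6*N
1/(y(L(-10)) + f(C)) = 1/(-6*(-10) + 55/6) = 1/(60 + 55/6) = 1/(415/6) = 6/415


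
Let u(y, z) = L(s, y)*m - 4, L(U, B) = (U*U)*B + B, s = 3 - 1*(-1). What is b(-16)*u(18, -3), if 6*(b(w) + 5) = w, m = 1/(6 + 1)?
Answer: -6394/21 ≈ -304.48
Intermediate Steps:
s = 4 (s = 3 + 1 = 4)
L(U, B) = B + B*U**2 (L(U, B) = U**2*B + B = B*U**2 + B = B + B*U**2)
m = 1/7 ≈ 0.14286
b(w) = -5 + w/6
u(y, z) = -4 + 17*y/7 (u(y, z) = (y*(1 + 4**2))*(1/7) - 4 = (y*(1 + 16))*(1/7) - 4 = (y*17)*(1/7) - 4 = (17*y)*(1/7) - 4 = 17*y/7 - 4 = -4 + 17*y/7)
b(-16)*u(18, -3) = (-5 + (1/6)*(-16))*(-4 + (17/7)*18) = (-5 - 8/3)*(-4 + 306/7) = -23/3*278/7 = -6394/21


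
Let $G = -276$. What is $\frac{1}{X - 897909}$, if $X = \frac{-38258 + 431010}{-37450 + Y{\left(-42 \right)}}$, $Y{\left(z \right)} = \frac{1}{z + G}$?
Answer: $- \frac{11909101}{10693413864945} \approx -1.1137 \cdot 10^{-6}$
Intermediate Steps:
$Y{\left(z \right)} = \frac{1}{-276 + z}$ ($Y{\left(z \right)} = \frac{1}{z - 276} = \frac{1}{-276 + z}$)
$X = - \frac{124895136}{11909101}$ ($X = \frac{-38258 + 431010}{-37450 + \frac{1}{-276 - 42}} = \frac{392752}{-37450 + \frac{1}{-318}} = \frac{392752}{-37450 - \frac{1}{318}} = \frac{392752}{- \frac{11909101}{318}} = 392752 \left(- \frac{318}{11909101}\right) = - \frac{124895136}{11909101} \approx -10.487$)
$\frac{1}{X - 897909} = \frac{1}{- \frac{124895136}{11909101} - 897909} = \frac{1}{- \frac{10693413864945}{11909101}} = - \frac{11909101}{10693413864945}$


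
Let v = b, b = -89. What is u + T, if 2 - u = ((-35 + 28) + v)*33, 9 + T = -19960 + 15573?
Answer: -1226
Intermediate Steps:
v = -89
T = -4396 (T = -9 + (-19960 + 15573) = -9 - 4387 = -4396)
u = 3170 (u = 2 - ((-35 + 28) - 89)*33 = 2 - (-7 - 89)*33 = 2 - (-96)*33 = 2 - 1*(-3168) = 2 + 3168 = 3170)
u + T = 3170 - 4396 = -1226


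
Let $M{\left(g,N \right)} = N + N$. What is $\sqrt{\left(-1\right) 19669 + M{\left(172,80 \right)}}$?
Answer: $i \sqrt{19509} \approx 139.67 i$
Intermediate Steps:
$M{\left(g,N \right)} = 2 N$
$\sqrt{\left(-1\right) 19669 + M{\left(172,80 \right)}} = \sqrt{\left(-1\right) 19669 + 2 \cdot 80} = \sqrt{-19669 + 160} = \sqrt{-19509} = i \sqrt{19509}$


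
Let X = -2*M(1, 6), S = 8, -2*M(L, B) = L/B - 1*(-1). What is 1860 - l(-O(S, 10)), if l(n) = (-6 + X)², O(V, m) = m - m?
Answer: 66119/36 ≈ 1836.6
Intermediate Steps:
M(L, B) = -½ - L/(2*B) (M(L, B) = -(L/B - 1*(-1))/2 = -(L/B + 1)/2 = -(1 + L/B)/2 = -½ - L/(2*B))
O(V, m) = 0
X = 7/6 (X = -(-1*6 - 1*1)/6 = -(-6 - 1)/6 = -(-7)/6 = -2*(-7/12) = 7/6 ≈ 1.1667)
l(n) = 841/36 (l(n) = (-6 + 7/6)² = (-29/6)² = 841/36)
1860 - l(-O(S, 10)) = 1860 - 1*841/36 = 1860 - 841/36 = 66119/36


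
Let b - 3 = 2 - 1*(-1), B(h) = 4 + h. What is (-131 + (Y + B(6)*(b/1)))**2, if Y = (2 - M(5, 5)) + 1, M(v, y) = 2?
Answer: 4900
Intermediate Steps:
Y = 1 (Y = (2 - 1*2) + 1 = (2 - 2) + 1 = 0 + 1 = 1)
b = 6 (b = 3 + (2 - 1*(-1)) = 3 + (2 + 1) = 3 + 3 = 6)
(-131 + (Y + B(6)*(b/1)))**2 = (-131 + (1 + (4 + 6)*(6/1)))**2 = (-131 + (1 + 10*(6*1)))**2 = (-131 + (1 + 10*6))**2 = (-131 + (1 + 60))**2 = (-131 + 61)**2 = (-70)**2 = 4900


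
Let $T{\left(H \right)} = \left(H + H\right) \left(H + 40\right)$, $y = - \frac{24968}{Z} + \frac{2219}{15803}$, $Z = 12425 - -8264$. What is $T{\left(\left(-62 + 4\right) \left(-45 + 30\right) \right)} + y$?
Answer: $\frac{517689537307387}{326948267} \approx 1.5834 \cdot 10^{6}$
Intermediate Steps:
$Z = 20689$ ($Z = 12425 + 8264 = 20689$)
$y = - \frac{348660413}{326948267}$ ($y = - \frac{24968}{20689} + \frac{2219}{15803} = - \frac{348660413}{326948267} \approx -1.0664$)
$T{\left(H \right)} = 2 H \left(40 + H\right)$
$T{\left(\left(-62 + 4\right) \left(-45 + 30\right) \right)} + y = 2 \left(-62 + 4\right) \left(-45 + 30\right) \left(40 + \left(-62 + 4\right) \left(-45 + 30\right)\right) - \frac{348660413}{326948267} = 2 \left(\left(-58\right) \left(-15\right)\right) \left(40 - -870\right) - \frac{348660413}{326948267} = 2 \cdot 870 \left(40 + 870\right) - \frac{348660413}{326948267} = 2 \cdot 870 \cdot 910 - \frac{348660413}{326948267} = 1583400 - \frac{348660413}{326948267} = \frac{517689537307387}{326948267}$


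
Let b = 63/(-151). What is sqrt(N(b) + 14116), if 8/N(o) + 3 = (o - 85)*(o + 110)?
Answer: 6*sqrt(17871900723063954159)/213491609 ≈ 118.81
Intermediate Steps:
b = -63/151 (b = 63*(-1/151) = -63/151 ≈ -0.41722)
N(o) = 8/(-3 + (-85 + o)*(110 + o)) (N(o) = 8/(-3 + (o - 85)*(o + 110)) = 8/(-3 + (-85 + o)*(110 + o)))
sqrt(N(b) + 14116) = sqrt(8/(-9353 + (-63/151)**2 + 25*(-63/151)) + 14116) = sqrt(8/(-9353 + 3969/22801 - 1575/151) + 14116) = sqrt(8/(-213491609/22801) + 14116) = sqrt(8*(-22801/213491609) + 14116) = sqrt(-182408/213491609 + 14116) = sqrt(3013647370236/213491609) = 6*sqrt(17871900723063954159)/213491609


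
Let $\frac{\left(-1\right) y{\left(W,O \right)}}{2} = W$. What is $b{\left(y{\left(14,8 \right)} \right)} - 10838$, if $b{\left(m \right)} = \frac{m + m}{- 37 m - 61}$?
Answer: $- \frac{10567106}{975} \approx -10838.0$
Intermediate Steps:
$y{\left(W,O \right)} = - 2 W$
$b{\left(m \right)} = \frac{2 m}{-61 - 37 m}$
$b{\left(y{\left(14,8 \right)} \right)} - 10838 = - \frac{2 \left(\left(-2\right) 14\right)}{61 + 37 \left(\left(-2\right) 14\right)} - 10838 = \left(-2\right) \left(-28\right) \frac{1}{61 + 37 \left(-28\right)} - 10838 = \left(-2\right) \left(-28\right) \frac{1}{61 - 1036} - 10838 = \left(-2\right) \left(-28\right) \frac{1}{-975} - 10838 = \left(-2\right) \left(-28\right) \left(- \frac{1}{975}\right) - 10838 = - \frac{56}{975} - 10838 = - \frac{10567106}{975}$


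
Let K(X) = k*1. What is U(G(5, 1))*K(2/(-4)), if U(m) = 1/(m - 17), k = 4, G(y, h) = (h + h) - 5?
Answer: -⅕ ≈ -0.20000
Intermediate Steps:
G(y, h) = -5 + 2*h (G(y, h) = 2*h - 5 = -5 + 2*h)
K(X) = 4 (K(X) = 4*1 = 4)
U(m) = 1/(-17 + m)
U(G(5, 1))*K(2/(-4)) = 4/(-17 + (-5 + 2*1)) = 4/(-17 + (-5 + 2)) = 4/(-17 - 3) = 4/(-20) = -1/20*4 = -⅕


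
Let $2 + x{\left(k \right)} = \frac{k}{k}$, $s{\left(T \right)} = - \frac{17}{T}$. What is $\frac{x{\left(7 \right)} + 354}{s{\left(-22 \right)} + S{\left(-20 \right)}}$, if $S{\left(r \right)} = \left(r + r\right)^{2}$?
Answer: $\frac{7766}{35217} \approx 0.22052$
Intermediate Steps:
$x{\left(k \right)} = -1$ ($x{\left(k \right)} = -2 + \frac{k}{k} = -2 + 1 = -1$)
$S{\left(r \right)} = 4 r^{2}$ ($S{\left(r \right)} = \left(2 r\right)^{2} = 4 r^{2}$)
$\frac{x{\left(7 \right)} + 354}{s{\left(-22 \right)} + S{\left(-20 \right)}} = \frac{-1 + 354}{- \frac{17}{-22} + 4 \left(-20\right)^{2}} = \frac{353}{\left(-17\right) \left(- \frac{1}{22}\right) + 4 \cdot 400} = \frac{353}{\frac{17}{22} + 1600} = \frac{353}{\frac{35217}{22}} = 353 \cdot \frac{22}{35217} = \frac{7766}{35217}$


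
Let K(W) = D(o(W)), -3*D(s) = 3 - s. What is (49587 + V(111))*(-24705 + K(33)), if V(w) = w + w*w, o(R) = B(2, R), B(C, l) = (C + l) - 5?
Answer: -1531621224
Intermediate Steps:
B(C, l) = -5 + C + l
o(R) = -3 + R (o(R) = -5 + 2 + R = -3 + R)
D(s) = -1 + s/3 (D(s) = -(3 - s)/3 = -1 + s/3)
V(w) = w + w²
K(W) = -2 + W/3 (K(W) = -1 + (-3 + W)/3 = -1 + (-1 + W/3) = -2 + W/3)
(49587 + V(111))*(-24705 + K(33)) = (49587 + 111*(1 + 111))*(-24705 + (-2 + (⅓)*33)) = (49587 + 111*112)*(-24705 + (-2 + 11)) = (49587 + 12432)*(-24705 + 9) = 62019*(-24696) = -1531621224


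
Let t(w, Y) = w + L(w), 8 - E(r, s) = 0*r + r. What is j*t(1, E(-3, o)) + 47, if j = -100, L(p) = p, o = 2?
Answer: -153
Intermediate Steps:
E(r, s) = 8 - r (E(r, s) = 8 - (0*r + r) = 8 - (0 + r) = 8 - r)
t(w, Y) = 2*w (t(w, Y) = w + w = 2*w)
j*t(1, E(-3, o)) + 47 = -200 + 47 = -153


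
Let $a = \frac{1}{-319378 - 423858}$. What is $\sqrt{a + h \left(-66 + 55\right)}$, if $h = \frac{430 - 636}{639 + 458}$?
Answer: $\frac{\sqrt{343288878287132167}}{407664946} \approx 1.4372$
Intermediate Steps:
$a = - \frac{1}{743236}$ ($a = \frac{1}{-743236} = - \frac{1}{743236} \approx -1.3455 \cdot 10^{-6}$)
$h = - \frac{206}{1097} \approx -0.18778$
$\sqrt{a + h \left(-66 + 55\right)} = \sqrt{- \frac{1}{743236} - \frac{206 \left(-66 + 55\right)}{1097}} = \sqrt{- \frac{1}{743236} - - \frac{2266}{1097}} = \sqrt{- \frac{1}{743236} + \frac{2266}{1097}} = \sqrt{\frac{1684171679}{815329892}} = \frac{\sqrt{343288878287132167}}{407664946}$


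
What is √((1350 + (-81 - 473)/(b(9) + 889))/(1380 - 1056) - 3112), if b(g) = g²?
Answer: I*√236857125395/8730 ≈ 55.748*I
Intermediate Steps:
√((1350 + (-81 - 473)/(b(9) + 889))/(1380 - 1056) - 3112) = √((1350 + (-81 - 473)/(9² + 889))/(1380 - 1056) - 3112) = √((1350 - 554/(81 + 889))/324 - 3112) = √((1350 - 554/970)*(1/324) - 3112) = √((1350 - 554*1/970)*(1/324) - 3112) = √((1350 - 277/485)*(1/324) - 3112) = √((654473/485)*(1/324) - 3112) = √(654473/157140 - 3112) = √(-488365207/157140) = I*√236857125395/8730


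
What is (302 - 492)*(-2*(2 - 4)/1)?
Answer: -760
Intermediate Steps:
(302 - 492)*(-2*(2 - 4)/1) = -190*(-2*(-2)) = -760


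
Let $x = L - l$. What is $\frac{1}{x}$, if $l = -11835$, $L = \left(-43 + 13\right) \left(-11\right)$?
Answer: $\frac{1}{12165} \approx 8.2203 \cdot 10^{-5}$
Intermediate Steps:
$L = 330$ ($L = \left(-30\right) \left(-11\right) = 330$)
$x = 12165$ ($x = 330 - -11835 = 330 + 11835 = 12165$)
$\frac{1}{x} = \frac{1}{12165}$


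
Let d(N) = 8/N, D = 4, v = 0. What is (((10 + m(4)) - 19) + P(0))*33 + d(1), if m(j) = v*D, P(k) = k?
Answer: -289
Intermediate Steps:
m(j) = 0 (m(j) = 0*4 = 0)
(((10 + m(4)) - 19) + P(0))*33 + d(1) = (((10 + 0) - 19) + 0)*33 + 8/1 = ((10 - 19) + 0)*33 + 8*1 = (-9 + 0)*33 + 8 = -9*33 + 8 = -297 + 8 = -289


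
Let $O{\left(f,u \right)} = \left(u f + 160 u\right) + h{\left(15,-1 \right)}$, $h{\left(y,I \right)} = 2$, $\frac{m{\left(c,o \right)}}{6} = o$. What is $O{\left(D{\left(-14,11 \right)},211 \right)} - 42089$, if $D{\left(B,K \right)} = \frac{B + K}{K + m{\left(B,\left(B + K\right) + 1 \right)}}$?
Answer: $-7694$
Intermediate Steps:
$m{\left(c,o \right)} = 6 o$
$D{\left(B,K \right)} = \frac{B + K}{6 + 6 B + 7 K}$ ($D{\left(B,K \right)} = \frac{B + K}{K + 6 \left(\left(B + K\right) + 1\right)} = \frac{B + K}{K + 6 \left(1 + B + K\right)} = \frac{B + K}{K + \left(6 + 6 B + 6 K\right)} = \frac{B + K}{6 + 6 B + 7 K}$)
$O{\left(f,u \right)} = 2 + 160 u + f u$ ($O{\left(f,u \right)} = \left(u f + 160 u\right) + 2 = \left(f u + 160 u\right) + 2 = \left(160 u + f u\right) + 2 = 2 + 160 u + f u$)
$O{\left(D{\left(-14,11 \right)},211 \right)} - 42089 = \left(2 + 160 \cdot 211 + \frac{-14 + 11}{6 + 6 \left(-14\right) + 7 \cdot 11} \cdot 211\right) - 42089 = \left(2 + 33760 + \frac{1}{6 - 84 + 77} \left(-3\right) 211\right) - 42089 = \left(2 + 33760 + \frac{1}{-1} \left(-3\right) 211\right) - 42089 = \left(2 + 33760 + \left(-1\right) \left(-3\right) 211\right) - 42089 = \left(2 + 33760 + 3 \cdot 211\right) - 42089 = \left(2 + 33760 + 633\right) - 42089 = 34395 - 42089 = -7694$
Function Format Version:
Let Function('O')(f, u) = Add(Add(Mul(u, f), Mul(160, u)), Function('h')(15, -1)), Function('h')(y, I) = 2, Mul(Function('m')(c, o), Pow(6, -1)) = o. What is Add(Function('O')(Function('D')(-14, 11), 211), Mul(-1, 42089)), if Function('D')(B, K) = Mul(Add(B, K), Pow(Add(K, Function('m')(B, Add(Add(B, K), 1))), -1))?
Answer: -7694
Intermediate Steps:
Function('m')(c, o) = Mul(6, o)
Function('D')(B, K) = Mul(Pow(Add(6, Mul(6, B), Mul(7, K)), -1), Add(B, K)) (Function('D')(B, K) = Mul(Add(B, K), Pow(Add(K, Mul(6, Add(Add(B, K), 1))), -1)) = Mul(Add(B, K), Pow(Add(K, Mul(6, Add(1, B, K))), -1)) = Mul(Add(B, K), Pow(Add(K, Add(6, Mul(6, B), Mul(6, K))), -1)) = Mul(Add(B, K), Pow(Add(6, Mul(6, B), Mul(7, K)), -1)) = Mul(Pow(Add(6, Mul(6, B), Mul(7, K)), -1), Add(B, K)))
Function('O')(f, u) = Add(2, Mul(160, u), Mul(f, u)) (Function('O')(f, u) = Add(Add(Mul(u, f), Mul(160, u)), 2) = Add(Add(Mul(f, u), Mul(160, u)), 2) = Add(Add(Mul(160, u), Mul(f, u)), 2) = Add(2, Mul(160, u), Mul(f, u)))
Add(Function('O')(Function('D')(-14, 11), 211), Mul(-1, 42089)) = Add(Add(2, Mul(160, 211), Mul(Mul(Pow(Add(6, Mul(6, -14), Mul(7, 11)), -1), Add(-14, 11)), 211)), Mul(-1, 42089)) = Add(Add(2, 33760, Mul(Mul(Pow(Add(6, -84, 77), -1), -3), 211)), -42089) = Add(Add(2, 33760, Mul(Mul(Pow(-1, -1), -3), 211)), -42089) = Add(Add(2, 33760, Mul(Mul(-1, -3), 211)), -42089) = Add(Add(2, 33760, Mul(3, 211)), -42089) = Add(Add(2, 33760, 633), -42089) = Add(34395, -42089) = -7694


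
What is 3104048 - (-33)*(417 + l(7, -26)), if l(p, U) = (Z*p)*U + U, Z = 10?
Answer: 3056891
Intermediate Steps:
l(p, U) = U + 10*U*p (l(p, U) = (10*p)*U + U = 10*U*p + U = U + 10*U*p)
3104048 - (-33)*(417 + l(7, -26)) = 3104048 - (-33)*(417 - 26*(1 + 10*7)) = 3104048 - (-33)*(417 - 26*(1 + 70)) = 3104048 - (-33)*(417 - 26*71) = 3104048 - (-33)*(417 - 1846) = 3104048 - (-33)*(-1429) = 3104048 - 1*47157 = 3104048 - 47157 = 3056891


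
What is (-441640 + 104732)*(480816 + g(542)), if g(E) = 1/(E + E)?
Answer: -43899495211715/271 ≈ -1.6199e+11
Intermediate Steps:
g(E) = 1/(2*E)
(-441640 + 104732)*(480816 + g(542)) = (-441640 + 104732)*(480816 + (½)/542) = -336908*(480816 + (½)*(1/542)) = -336908*(480816 + 1/1084) = -336908*521204545/1084 = -43899495211715/271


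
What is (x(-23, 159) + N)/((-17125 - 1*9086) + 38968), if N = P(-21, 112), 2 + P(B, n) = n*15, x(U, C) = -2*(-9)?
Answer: 1696/12757 ≈ 0.13295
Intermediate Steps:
x(U, C) = 18
P(B, n) = -2 + 15*n (P(B, n) = -2 + n*15 = -2 + 15*n)
N = 1678 (N = -2 + 15*112 = -2 + 1680 = 1678)
(x(-23, 159) + N)/((-17125 - 1*9086) + 38968) = (18 + 1678)/((-17125 - 1*9086) + 38968) = 1696/((-17125 - 9086) + 38968) = 1696/(-26211 + 38968) = 1696/12757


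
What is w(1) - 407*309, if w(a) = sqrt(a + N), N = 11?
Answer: -125763 + 2*sqrt(3) ≈ -1.2576e+5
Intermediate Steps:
w(a) = sqrt(11 + a) (w(a) = sqrt(a + 11) = sqrt(11 + a))
w(1) - 407*309 = sqrt(11 + 1) - 407*309 = sqrt(12) - 125763 = 2*sqrt(3) - 125763 = -125763 + 2*sqrt(3)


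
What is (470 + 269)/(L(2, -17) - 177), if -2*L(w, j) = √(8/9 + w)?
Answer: -2354454/563909 + 2217*√26/563909 ≈ -4.1552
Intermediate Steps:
L(w, j) = -√(8/9 + w)/2
(470 + 269)/(L(2, -17) - 177) = (470 + 269)/(-√(8 + 9*2)/6 - 177) = 739/(-√(8 + 18)/6 - 177) = 739/(-√26/6 - 177) = 739/(-177 - √26/6)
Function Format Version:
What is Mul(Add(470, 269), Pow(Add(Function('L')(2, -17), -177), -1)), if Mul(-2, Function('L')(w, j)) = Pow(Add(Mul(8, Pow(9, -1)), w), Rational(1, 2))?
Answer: Add(Rational(-2354454, 563909), Mul(Rational(2217, 563909), Pow(26, Rational(1, 2)))) ≈ -4.1552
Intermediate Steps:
Function('L')(w, j) = Mul(Rational(-1, 2), Pow(Add(Rational(8, 9), w), Rational(1, 2))) (Function('L')(w, j) = Mul(Rational(-1, 2), Pow(Add(Mul(8, Pow(9, -1)), w), Rational(1, 2))) = Mul(Rational(-1, 2), Pow(Add(Mul(8, Rational(1, 9)), w), Rational(1, 2))) = Mul(Rational(-1, 2), Pow(Add(Rational(8, 9), w), Rational(1, 2))))
Mul(Add(470, 269), Pow(Add(Function('L')(2, -17), -177), -1)) = Mul(Add(470, 269), Pow(Add(Mul(Rational(-1, 6), Pow(Add(8, Mul(9, 2)), Rational(1, 2))), -177), -1)) = Mul(739, Pow(Add(Mul(Rational(-1, 6), Pow(Add(8, 18), Rational(1, 2))), -177), -1)) = Mul(739, Pow(Add(Mul(Rational(-1, 6), Pow(26, Rational(1, 2))), -177), -1)) = Mul(739, Pow(Add(-177, Mul(Rational(-1, 6), Pow(26, Rational(1, 2)))), -1))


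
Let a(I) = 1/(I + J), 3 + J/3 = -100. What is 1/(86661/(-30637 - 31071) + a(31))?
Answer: -8577412/12076733 ≈ -0.71024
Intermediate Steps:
J = -309 (J = -9 + 3*(-100) = -9 - 300 = -309)
a(I) = 1/(-309 + I) (a(I) = 1/(I - 309) = 1/(-309 + I))
1/(86661/(-30637 - 31071) + a(31)) = 1/(86661/(-30637 - 31071) + 1/(-309 + 31)) = 1/(86661/(-61708) + 1/(-278)) = 1/(86661*(-1/61708) - 1/278) = 1/(-86661/61708 - 1/278) = 1/(-12076733/8577412) = -8577412/12076733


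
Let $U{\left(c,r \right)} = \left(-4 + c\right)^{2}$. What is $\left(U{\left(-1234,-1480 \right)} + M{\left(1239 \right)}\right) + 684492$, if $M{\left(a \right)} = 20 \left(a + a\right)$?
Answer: $2266696$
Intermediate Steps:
$M{\left(a \right)} = 40 a$ ($M{\left(a \right)} = 20 \cdot 2 a = 40 a$)
$\left(U{\left(-1234,-1480 \right)} + M{\left(1239 \right)}\right) + 684492 = \left(\left(-4 - 1234\right)^{2} + 40 \cdot 1239\right) + 684492 = \left(\left(-1238\right)^{2} + 49560\right) + 684492 = \left(1532644 + 49560\right) + 684492 = 1582204 + 684492 = 2266696$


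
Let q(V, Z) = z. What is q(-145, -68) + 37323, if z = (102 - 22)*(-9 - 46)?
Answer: 32923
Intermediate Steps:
z = -4400 (z = 80*(-55) = -4400)
q(V, Z) = -4400
q(-145, -68) + 37323 = -4400 + 37323 = 32923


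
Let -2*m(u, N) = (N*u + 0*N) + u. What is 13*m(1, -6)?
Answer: 65/2 ≈ 32.500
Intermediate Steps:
m(u, N) = -u/2 - N*u/2 (m(u, N) = -((N*u + 0*N) + u)/2 = -((N*u + 0) + u)/2 = -(N*u + u)/2 = -(u + N*u)/2 = -u/2 - N*u/2)
13*m(1, -6) = 13*(-½*1*(1 - 6)) = 13*(-½*1*(-5)) = 13*(5/2) = 65/2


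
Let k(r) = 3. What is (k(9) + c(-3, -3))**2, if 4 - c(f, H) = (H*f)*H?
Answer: 1156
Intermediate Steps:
c(f, H) = 4 - f*H**2 (c(f, H) = 4 - H*f*H = 4 - f*H**2)
(k(9) + c(-3, -3))**2 = (3 + (4 - 1*(-3)*(-3)**2))**2 = (3 + (4 - 1*(-3)*9))**2 = (3 + (4 + 27))**2 = (3 + 31)**2 = 34**2 = 1156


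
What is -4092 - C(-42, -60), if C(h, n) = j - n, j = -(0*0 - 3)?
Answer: -4155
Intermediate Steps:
j = 3 (j = -(0 - 3) = -1*(-3) = 3)
C(h, n) = 3 - n
-4092 - C(-42, -60) = -4092 - (3 - 1*(-60)) = -4092 - (3 + 60) = -4092 - 1*63 = -4092 - 63 = -4155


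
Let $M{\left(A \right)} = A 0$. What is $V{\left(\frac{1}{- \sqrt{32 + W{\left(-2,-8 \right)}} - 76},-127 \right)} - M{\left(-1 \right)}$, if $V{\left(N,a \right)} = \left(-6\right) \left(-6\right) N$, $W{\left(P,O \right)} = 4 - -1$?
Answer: $- \frac{912}{1913} + \frac{12 \sqrt{37}}{1913} \approx -0.43858$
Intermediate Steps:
$M{\left(A \right)} = 0$
$W{\left(P,O \right)} = 5$ ($W{\left(P,O \right)} = 4 + 1 = 5$)
$V{\left(N,a \right)} = 36 N$
$V{\left(\frac{1}{- \sqrt{32 + W{\left(-2,-8 \right)}} - 76},-127 \right)} - M{\left(-1 \right)} = \frac{36}{- \sqrt{32 + 5} - 76} - 0 = \frac{36}{- \sqrt{37} - 76} + 0 = \frac{36}{-76 - \sqrt{37}} + 0 = \frac{36}{-76 - \sqrt{37}}$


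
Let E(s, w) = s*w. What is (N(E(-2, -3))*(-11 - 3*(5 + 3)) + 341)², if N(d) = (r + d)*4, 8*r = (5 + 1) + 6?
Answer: 502681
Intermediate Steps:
r = 3/2 (r = ((5 + 1) + 6)/8 = (6 + 6)/8 = (⅛)*12 = 3/2 ≈ 1.5000)
N(d) = 6 + 4*d (N(d) = (3/2 + d)*4 = 6 + 4*d)
(N(E(-2, -3))*(-11 - 3*(5 + 3)) + 341)² = ((6 + 4*(-2*(-3)))*(-11 - 3*(5 + 3)) + 341)² = ((6 + 4*6)*(-11 - 3*8) + 341)² = ((6 + 24)*(-11 - 24) + 341)² = (30*(-35) + 341)² = (-1050 + 341)² = (-709)² = 502681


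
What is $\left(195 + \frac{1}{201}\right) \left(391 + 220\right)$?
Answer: $\frac{23948756}{201} \approx 1.1915 \cdot 10^{5}$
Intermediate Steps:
$\left(195 + \frac{1}{201}\right) \left(391 + 220\right) = \left(195 + \frac{1}{201}\right) 611 = \frac{39196}{201} \cdot 611 = \frac{23948756}{201}$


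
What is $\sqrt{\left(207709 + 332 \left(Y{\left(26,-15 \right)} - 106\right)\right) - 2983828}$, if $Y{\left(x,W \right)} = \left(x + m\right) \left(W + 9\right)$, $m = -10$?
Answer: $i \sqrt{2843183} \approx 1686.2 i$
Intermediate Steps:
$Y{\left(x,W \right)} = \left(-10 + x\right) \left(9 + W\right)$ ($Y{\left(x,W \right)} = \left(x - 10\right) \left(W + 9\right) = \left(-10 + x\right) \left(9 + W\right)$)
$\sqrt{\left(207709 + 332 \left(Y{\left(26,-15 \right)} - 106\right)\right) - 2983828} = \sqrt{\left(207709 + 332 \left(\left(-90 - -150 + 9 \cdot 26 - 390\right) - 106\right)\right) - 2983828} = \sqrt{\left(207709 + 332 \left(\left(-90 + 150 + 234 - 390\right) - 106\right)\right) - 2983828} = \sqrt{\left(207709 + 332 \left(-96 - 106\right)\right) - 2983828} = \sqrt{\left(207709 + 332 \left(-202\right)\right) - 2983828} = \sqrt{\left(207709 - 67064\right) - 2983828} = \sqrt{140645 - 2983828} = \sqrt{-2843183} = i \sqrt{2843183}$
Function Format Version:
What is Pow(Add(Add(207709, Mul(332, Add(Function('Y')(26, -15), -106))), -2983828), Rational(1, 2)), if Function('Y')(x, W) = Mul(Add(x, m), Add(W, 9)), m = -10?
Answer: Mul(I, Pow(2843183, Rational(1, 2))) ≈ Mul(1686.2, I)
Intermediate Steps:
Function('Y')(x, W) = Mul(Add(-10, x), Add(9, W)) (Function('Y')(x, W) = Mul(Add(x, -10), Add(W, 9)) = Mul(Add(-10, x), Add(9, W)))
Pow(Add(Add(207709, Mul(332, Add(Function('Y')(26, -15), -106))), -2983828), Rational(1, 2)) = Pow(Add(Add(207709, Mul(332, Add(Add(-90, Mul(-10, -15), Mul(9, 26), Mul(-15, 26)), -106))), -2983828), Rational(1, 2)) = Pow(Add(Add(207709, Mul(332, Add(Add(-90, 150, 234, -390), -106))), -2983828), Rational(1, 2)) = Pow(Add(Add(207709, Mul(332, Add(-96, -106))), -2983828), Rational(1, 2)) = Pow(Add(Add(207709, Mul(332, -202)), -2983828), Rational(1, 2)) = Pow(Add(Add(207709, -67064), -2983828), Rational(1, 2)) = Pow(Add(140645, -2983828), Rational(1, 2)) = Pow(-2843183, Rational(1, 2)) = Mul(I, Pow(2843183, Rational(1, 2)))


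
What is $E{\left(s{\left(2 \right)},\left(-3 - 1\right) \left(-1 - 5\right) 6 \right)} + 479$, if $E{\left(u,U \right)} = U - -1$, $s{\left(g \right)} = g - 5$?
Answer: $624$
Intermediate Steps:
$s{\left(g \right)} = -5 + g$ ($s{\left(g \right)} = g - 5 = -5 + g$)
$E{\left(u,U \right)} = 1 + U$ ($E{\left(u,U \right)} = U + 1 = 1 + U$)
$E{\left(s{\left(2 \right)},\left(-3 - 1\right) \left(-1 - 5\right) 6 \right)} + 479 = \left(1 + \left(-3 - 1\right) \left(-1 - 5\right) 6\right) + 479 = \left(1 + \left(-4\right) \left(-6\right) 6\right) + 479 = \left(1 + 24 \cdot 6\right) + 479 = \left(1 + 144\right) + 479 = 145 + 479 = 624$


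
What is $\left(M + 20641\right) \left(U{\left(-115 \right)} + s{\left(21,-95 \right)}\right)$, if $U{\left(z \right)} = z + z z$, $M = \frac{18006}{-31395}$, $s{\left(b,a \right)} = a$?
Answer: $\frac{562253369989}{2093} \approx 2.6864 \cdot 10^{8}$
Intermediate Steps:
$M = - \frac{6002}{10465}$ ($M = 18006 \left(- \frac{1}{31395}\right) = - \frac{6002}{10465} \approx -0.57353$)
$U{\left(z \right)} = z + z^{2}$
$\left(M + 20641\right) \left(U{\left(-115 \right)} + s{\left(21,-95 \right)}\right) = \left(- \frac{6002}{10465} + 20641\right) \left(- 115 \left(1 - 115\right) - 95\right) = \frac{216002063 \left(\left(-115\right) \left(-114\right) - 95\right)}{10465} = \frac{216002063 \left(13110 - 95\right)}{10465} = \frac{216002063}{10465} \cdot 13015 = \frac{562253369989}{2093}$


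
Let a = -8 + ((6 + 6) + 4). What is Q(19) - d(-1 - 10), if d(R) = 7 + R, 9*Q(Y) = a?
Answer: 44/9 ≈ 4.8889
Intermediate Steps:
a = 8 (a = -8 + (12 + 4) = -8 + 16 = 8)
Q(Y) = 8/9 (Q(Y) = (1/9)*8 = 8/9)
Q(19) - d(-1 - 10) = 8/9 - (7 + (-1 - 10)) = 8/9 - (7 - 11) = 8/9 - 1*(-4) = 8/9 + 4 = 44/9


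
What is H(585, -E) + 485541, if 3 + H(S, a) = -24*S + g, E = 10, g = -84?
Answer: 471414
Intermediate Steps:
H(S, a) = -87 - 24*S (H(S, a) = -3 + (-24*S - 84) = -3 + (-84 - 24*S) = -87 - 24*S)
H(585, -E) + 485541 = (-87 - 24*585) + 485541 = (-87 - 14040) + 485541 = -14127 + 485541 = 471414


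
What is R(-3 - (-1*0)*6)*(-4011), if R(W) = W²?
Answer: -36099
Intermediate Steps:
R(-3 - (-1*0)*6)*(-4011) = (-3 - (-1*0)*6)²*(-4011) = (-3 - 0*6)²*(-4011) = (-3 - 1*0)²*(-4011) = (-3 + 0)²*(-4011) = (-3)²*(-4011) = 9*(-4011) = -36099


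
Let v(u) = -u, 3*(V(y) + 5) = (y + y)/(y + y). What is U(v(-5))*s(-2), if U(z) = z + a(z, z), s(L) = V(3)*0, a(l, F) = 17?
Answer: 0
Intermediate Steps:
V(y) = -14/3 (V(y) = -5 + ((y + y)/(y + y))/3 = -5 + ((2*y)/((2*y)))/3 = -5 + ((2*y)*(1/(2*y)))/3 = -5 + (⅓)*1 = -5 + ⅓ = -14/3)
s(L) = 0 (s(L) = -14/3*0 = 0)
U(z) = 17 + z (U(z) = z + 17 = 17 + z)
U(v(-5))*s(-2) = (17 - 1*(-5))*0 = (17 + 5)*0 = 22*0 = 0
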